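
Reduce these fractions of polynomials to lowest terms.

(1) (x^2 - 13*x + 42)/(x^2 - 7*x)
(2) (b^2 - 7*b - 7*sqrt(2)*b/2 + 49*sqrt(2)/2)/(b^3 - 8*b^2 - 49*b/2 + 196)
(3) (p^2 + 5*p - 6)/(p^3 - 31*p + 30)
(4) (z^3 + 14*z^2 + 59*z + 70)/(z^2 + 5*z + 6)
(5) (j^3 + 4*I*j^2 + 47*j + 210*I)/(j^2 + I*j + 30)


(1) = (x - 6)/x
(2) = (4*b - 28)/(4*b^2 + b*(-32 + 14*sqrt(2)) - 112*sqrt(2))
(3) = 1/(p - 5)
(4) = (z^2 + 12*z + 35)/(z + 3)
(5) = (j^2 - 2*I*j + 35)/(j - 5*I)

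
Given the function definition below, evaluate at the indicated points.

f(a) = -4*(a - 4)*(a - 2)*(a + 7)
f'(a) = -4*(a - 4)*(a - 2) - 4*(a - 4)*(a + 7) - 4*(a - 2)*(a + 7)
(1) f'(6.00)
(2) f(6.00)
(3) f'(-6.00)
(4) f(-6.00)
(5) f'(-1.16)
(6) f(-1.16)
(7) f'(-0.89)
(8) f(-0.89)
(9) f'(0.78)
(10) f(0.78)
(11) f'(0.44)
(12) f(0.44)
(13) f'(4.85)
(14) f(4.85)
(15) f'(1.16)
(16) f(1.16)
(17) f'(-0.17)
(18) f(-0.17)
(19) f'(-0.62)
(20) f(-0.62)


(1) = -344.00
(2) = -416.00
(3) = -248.00
(4) = -320.00
(5) = 129.13
(6) = -380.90
(7) = 133.61
(8) = -345.39
(9) = 122.46
(10) = -122.25
(11) = 130.16
(12) = -165.28
(13) = -185.07
(14) = -114.83
(15) = 110.57
(16) = -77.87
(17) = 137.01
(18) = -247.22
(19) = 136.35
(20) = -308.90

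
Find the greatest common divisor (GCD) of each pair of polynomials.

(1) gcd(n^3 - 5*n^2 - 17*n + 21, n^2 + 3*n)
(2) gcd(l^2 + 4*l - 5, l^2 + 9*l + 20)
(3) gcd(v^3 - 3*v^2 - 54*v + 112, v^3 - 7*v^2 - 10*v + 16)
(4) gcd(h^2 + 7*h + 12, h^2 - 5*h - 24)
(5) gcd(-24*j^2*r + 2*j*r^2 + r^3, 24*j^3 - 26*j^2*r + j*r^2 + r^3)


(1) = gcd((n - 7)*(n - 1)*(n + 3), n*(n + 3)) = n + 3
(2) = l + 5
(3) = gcd((v - 8)*(v - 2)*(v + 7), (v - 8)*(v - 1)*(v + 2)) = v - 8
(4) = gcd((h + 3)*(h + 4), (h - 8)*(h + 3)) = h + 3
(5) = gcd(r*(-4*j + r)*(6*j + r), (-4*j + r)*(-j + r)*(6*j + r)) = -24*j^2 + 2*j*r + r^2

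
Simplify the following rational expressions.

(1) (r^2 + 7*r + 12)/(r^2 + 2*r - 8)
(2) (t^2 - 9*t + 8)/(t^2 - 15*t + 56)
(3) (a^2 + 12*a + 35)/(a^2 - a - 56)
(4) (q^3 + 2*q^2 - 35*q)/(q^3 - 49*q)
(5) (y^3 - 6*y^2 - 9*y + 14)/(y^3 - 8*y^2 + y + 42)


(1) = (r + 3)/(r - 2)
(2) = (t - 1)/(t - 7)
(3) = (a + 5)/(a - 8)
(4) = (q - 5)/(q - 7)
(5) = (y - 1)/(y - 3)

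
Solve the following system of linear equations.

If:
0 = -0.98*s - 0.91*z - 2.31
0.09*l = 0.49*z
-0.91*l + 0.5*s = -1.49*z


Then:
l = -1.63
s = -2.08
z = -0.30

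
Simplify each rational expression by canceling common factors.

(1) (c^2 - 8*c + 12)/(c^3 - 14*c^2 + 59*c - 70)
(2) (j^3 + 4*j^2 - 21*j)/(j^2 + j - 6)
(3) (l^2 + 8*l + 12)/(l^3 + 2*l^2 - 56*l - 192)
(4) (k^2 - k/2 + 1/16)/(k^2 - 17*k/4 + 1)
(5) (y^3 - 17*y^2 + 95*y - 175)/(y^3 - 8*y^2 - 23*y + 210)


(1) = (c - 6)/(c^2 - 12*c + 35)
(2) = (j^3 + 4*j^2 - 21*j)/(j^2 + j - 6)
(3) = (l + 2)/(l^2 - 4*l - 32)
(4) = (4*k - 1)/(4*k - 16)
(5) = (y^2 - 10*y + 25)/(y^2 - y - 30)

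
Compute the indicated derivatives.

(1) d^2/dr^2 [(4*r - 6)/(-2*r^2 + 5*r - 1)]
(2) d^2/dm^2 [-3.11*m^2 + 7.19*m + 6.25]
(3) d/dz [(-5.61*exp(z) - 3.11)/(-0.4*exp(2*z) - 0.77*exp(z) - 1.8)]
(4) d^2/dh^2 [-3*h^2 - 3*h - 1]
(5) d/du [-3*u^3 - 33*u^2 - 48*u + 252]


(1) = 4*(-(2*r - 3)*(4*r - 5)^2 + 4*(3*r - 4)*(2*r^2 - 5*r + 1))/(2*r^2 - 5*r + 1)^3
(2) = -6.22000000000000
(3) = (-2.244*exp(2*z) - 2.488*exp(z) + 7.7033)*exp(z)/(0.16*exp(4*z) + 0.616*exp(3*z) + 2.0329*exp(2*z) + 2.772*exp(z) + 3.24)
(4) = -6
(5) = -9*u^2 - 66*u - 48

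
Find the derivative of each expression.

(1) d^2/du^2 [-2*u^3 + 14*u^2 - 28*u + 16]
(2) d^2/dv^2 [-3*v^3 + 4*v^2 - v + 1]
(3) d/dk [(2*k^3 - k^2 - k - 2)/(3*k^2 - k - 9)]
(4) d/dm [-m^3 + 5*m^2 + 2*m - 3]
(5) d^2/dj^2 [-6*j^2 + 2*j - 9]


(1) = 28 - 12*u
(2) = 8 - 18*v
(3) = (6*k^4 - 4*k^3 - 50*k^2 + 30*k + 7)/(9*k^4 - 6*k^3 - 53*k^2 + 18*k + 81)
(4) = -3*m^2 + 10*m + 2
(5) = -12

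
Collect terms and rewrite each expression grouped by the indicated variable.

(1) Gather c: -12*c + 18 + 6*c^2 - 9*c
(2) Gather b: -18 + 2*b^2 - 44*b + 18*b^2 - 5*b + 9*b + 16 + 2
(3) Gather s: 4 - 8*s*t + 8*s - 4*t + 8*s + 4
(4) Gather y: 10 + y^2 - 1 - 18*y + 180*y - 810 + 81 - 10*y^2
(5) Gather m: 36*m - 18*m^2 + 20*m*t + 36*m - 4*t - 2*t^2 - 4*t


(1) = 6*c^2 - 21*c + 18
(2) = 20*b^2 - 40*b
(3) = s*(16 - 8*t) - 4*t + 8
(4) = -9*y^2 + 162*y - 720
(5) = -18*m^2 + m*(20*t + 72) - 2*t^2 - 8*t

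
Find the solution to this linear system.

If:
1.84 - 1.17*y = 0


Then:
y = 1.57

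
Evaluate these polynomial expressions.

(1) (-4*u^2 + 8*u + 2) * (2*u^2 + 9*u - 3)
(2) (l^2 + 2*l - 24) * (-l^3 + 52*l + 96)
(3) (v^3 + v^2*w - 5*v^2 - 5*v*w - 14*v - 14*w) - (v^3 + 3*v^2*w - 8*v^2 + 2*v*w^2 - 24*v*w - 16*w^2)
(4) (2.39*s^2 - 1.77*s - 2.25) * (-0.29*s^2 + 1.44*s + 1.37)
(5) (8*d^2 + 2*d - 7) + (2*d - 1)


(1) = -8*u^4 - 20*u^3 + 88*u^2 - 6*u - 6
(2) = -l^5 - 2*l^4 + 76*l^3 + 200*l^2 - 1056*l - 2304
(3) = -2*v^2*w + 3*v^2 - 2*v*w^2 + 19*v*w - 14*v + 16*w^2 - 14*w
(4) = -0.6931*s^4 + 3.9549*s^3 + 1.378*s^2 - 5.6649*s - 3.0825
(5) = 8*d^2 + 4*d - 8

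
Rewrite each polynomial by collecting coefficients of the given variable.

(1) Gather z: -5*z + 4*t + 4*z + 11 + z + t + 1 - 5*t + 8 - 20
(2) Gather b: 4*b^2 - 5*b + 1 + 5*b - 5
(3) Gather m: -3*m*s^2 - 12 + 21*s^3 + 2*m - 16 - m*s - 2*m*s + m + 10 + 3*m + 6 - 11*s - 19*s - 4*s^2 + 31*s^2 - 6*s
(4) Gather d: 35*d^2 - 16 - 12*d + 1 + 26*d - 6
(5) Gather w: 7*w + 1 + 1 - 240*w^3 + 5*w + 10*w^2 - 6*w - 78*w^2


(1) = 0
(2) = 4*b^2 - 4
(3) = m*(-3*s^2 - 3*s + 6) + 21*s^3 + 27*s^2 - 36*s - 12
(4) = 35*d^2 + 14*d - 21
(5) = -240*w^3 - 68*w^2 + 6*w + 2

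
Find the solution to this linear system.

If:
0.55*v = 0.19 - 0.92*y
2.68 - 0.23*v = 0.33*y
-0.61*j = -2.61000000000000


Then:
j = 4.28
v = 79.83
y = -47.52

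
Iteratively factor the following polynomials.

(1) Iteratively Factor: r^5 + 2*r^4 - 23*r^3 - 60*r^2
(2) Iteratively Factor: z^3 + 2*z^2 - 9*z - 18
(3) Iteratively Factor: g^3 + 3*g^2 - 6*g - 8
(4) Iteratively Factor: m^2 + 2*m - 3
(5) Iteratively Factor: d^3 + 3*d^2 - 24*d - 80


(1) = (r - 5)*(r^4 + 7*r^3 + 12*r^2) = r*(r - 5)*(r^3 + 7*r^2 + 12*r) = r^2*(r - 5)*(r^2 + 7*r + 12) = r^2*(r - 5)*(r + 3)*(r + 4)
(2) = (z + 3)*(z^2 - z - 6) = (z - 3)*(z + 3)*(z + 2)
(3) = (g - 2)*(g^2 + 5*g + 4) = (g - 2)*(g + 4)*(g + 1)
(4) = (m - 1)*(m + 3)
(5) = (d + 4)*(d^2 - d - 20) = (d - 5)*(d + 4)*(d + 4)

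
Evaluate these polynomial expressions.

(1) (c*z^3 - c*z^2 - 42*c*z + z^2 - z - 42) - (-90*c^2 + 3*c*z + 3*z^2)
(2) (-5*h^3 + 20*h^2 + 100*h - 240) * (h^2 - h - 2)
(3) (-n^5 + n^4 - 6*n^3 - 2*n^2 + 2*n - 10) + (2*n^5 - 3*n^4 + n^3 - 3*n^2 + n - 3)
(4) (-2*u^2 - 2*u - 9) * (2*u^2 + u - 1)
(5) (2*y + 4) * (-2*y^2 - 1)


(1) = 90*c^2 + c*z^3 - c*z^2 - 45*c*z - 2*z^2 - z - 42
(2) = -5*h^5 + 25*h^4 + 90*h^3 - 380*h^2 + 40*h + 480
(3) = n^5 - 2*n^4 - 5*n^3 - 5*n^2 + 3*n - 13
(4) = -4*u^4 - 6*u^3 - 18*u^2 - 7*u + 9
(5) = -4*y^3 - 8*y^2 - 2*y - 4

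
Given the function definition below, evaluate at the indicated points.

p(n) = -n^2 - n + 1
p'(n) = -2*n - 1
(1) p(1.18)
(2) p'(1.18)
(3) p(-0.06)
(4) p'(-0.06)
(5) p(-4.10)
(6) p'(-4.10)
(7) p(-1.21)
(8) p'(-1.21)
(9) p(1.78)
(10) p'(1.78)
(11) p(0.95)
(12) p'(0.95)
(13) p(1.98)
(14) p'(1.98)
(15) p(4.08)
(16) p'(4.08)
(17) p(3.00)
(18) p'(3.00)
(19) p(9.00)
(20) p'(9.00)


(1) = -1.57
(2) = -3.36
(3) = 1.06
(4) = -0.88
(5) = -11.71
(6) = 7.20
(7) = 0.75
(8) = 1.42
(9) = -3.95
(10) = -4.56
(11) = -0.85
(12) = -2.90
(13) = -4.90
(14) = -4.96
(15) = -19.73
(16) = -9.16
(17) = -11.00
(18) = -7.00
(19) = -89.00
(20) = -19.00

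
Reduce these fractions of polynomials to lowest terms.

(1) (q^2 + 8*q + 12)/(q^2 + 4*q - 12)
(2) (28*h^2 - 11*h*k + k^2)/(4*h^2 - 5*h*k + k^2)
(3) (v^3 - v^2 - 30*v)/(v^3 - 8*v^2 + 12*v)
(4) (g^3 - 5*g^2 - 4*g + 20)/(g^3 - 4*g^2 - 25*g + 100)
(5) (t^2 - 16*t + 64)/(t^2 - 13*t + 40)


(1) = (q + 2)/(q - 2)
(2) = (7*h - k)/(h - k)
(3) = (v + 5)/(v - 2)
(4) = (g^2 - 4)/(g^2 + g - 20)
(5) = (t - 8)/(t - 5)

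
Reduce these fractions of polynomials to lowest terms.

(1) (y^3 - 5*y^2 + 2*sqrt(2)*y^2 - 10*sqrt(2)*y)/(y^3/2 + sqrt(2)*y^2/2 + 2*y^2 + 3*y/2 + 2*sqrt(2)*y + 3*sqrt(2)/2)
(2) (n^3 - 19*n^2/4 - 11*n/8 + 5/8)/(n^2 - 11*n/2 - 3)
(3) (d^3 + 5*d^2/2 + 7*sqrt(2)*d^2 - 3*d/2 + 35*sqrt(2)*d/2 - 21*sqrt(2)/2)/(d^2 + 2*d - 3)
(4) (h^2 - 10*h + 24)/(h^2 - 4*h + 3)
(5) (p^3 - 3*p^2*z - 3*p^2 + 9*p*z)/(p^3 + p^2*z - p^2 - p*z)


(1) = (2*y^3 + y^2*(-10 + 4*sqrt(2)) - 20*sqrt(2)*y)/(y^3 + y^2*(sqrt(2) + 4) + y*(3 + 4*sqrt(2)) + 3*sqrt(2))
(2) = (4*n^2 - 21*n + 5)/(4*n - 24)
(3) = (2*d^2 + d*(-1 + 14*sqrt(2)) - 7*sqrt(2))/(2*d - 2)
(4) = (h^2 - 10*h + 24)/(h^2 - 4*h + 3)
(5) = (p^2 - 3*p*z - 3*p + 9*z)/(p^2 + p*z - p - z)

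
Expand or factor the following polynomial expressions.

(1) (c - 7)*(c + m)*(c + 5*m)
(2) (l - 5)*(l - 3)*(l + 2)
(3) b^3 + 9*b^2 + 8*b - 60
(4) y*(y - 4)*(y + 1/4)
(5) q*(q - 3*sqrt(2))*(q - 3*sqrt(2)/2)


(1) = c^3 + 6*c^2*m - 7*c^2 + 5*c*m^2 - 42*c*m - 35*m^2
(2) = l^3 - 6*l^2 - l + 30
(3) = (b - 2)*(b + 5)*(b + 6)
(4) = y^3 - 15*y^2/4 - y
(5) = q^3 - 9*sqrt(2)*q^2/2 + 9*q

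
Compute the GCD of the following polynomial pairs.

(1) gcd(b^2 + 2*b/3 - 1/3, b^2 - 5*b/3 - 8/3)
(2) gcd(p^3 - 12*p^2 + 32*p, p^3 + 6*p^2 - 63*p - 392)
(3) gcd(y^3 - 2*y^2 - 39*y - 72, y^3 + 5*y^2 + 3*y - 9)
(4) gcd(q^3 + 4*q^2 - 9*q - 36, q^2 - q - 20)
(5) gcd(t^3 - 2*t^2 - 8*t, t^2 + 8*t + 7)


(1) = gcd((b - 1/3)*(b + 1), (b - 8/3)*(b + 1)) = b + 1
(2) = gcd(p*(p - 8)*(p - 4), (p - 8)*(p + 7)^2) = p - 8
(3) = gcd((y - 8)*(y + 3)^2, (y - 1)*(y + 3)^2) = y^2 + 6*y + 9
(4) = q + 4
(5) = 1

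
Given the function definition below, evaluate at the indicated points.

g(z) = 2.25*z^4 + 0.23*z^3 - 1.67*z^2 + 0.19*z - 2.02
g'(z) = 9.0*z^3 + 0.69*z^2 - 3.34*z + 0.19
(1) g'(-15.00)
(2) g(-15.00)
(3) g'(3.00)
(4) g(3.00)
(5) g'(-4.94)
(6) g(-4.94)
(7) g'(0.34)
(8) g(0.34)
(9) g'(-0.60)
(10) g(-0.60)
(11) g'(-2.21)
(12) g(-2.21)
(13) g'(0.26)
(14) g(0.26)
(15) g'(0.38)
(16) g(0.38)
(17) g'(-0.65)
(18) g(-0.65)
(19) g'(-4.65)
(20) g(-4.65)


(1) = -30169.46
(2) = 112749.38
(3) = 239.38
(4) = 171.98
(5) = -1051.46
(6) = 1268.52
(7) = -0.51
(8) = -2.11
(9) = 0.50
(10) = -2.49
(11) = -86.20
(12) = 40.59
(13) = -0.47
(14) = -2.07
(15) = -0.49
(16) = -2.13
(17) = 0.18
(18) = -2.51
(19) = -874.26
(20) = 989.81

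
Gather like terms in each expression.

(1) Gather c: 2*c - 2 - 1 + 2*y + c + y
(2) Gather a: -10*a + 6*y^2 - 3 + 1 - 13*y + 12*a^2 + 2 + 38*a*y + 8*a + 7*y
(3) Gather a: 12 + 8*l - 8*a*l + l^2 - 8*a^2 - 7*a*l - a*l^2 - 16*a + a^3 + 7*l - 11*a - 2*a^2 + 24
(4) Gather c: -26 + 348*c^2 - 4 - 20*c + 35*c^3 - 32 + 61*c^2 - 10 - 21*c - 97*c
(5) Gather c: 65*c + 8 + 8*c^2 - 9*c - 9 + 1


(1) = 3*c + 3*y - 3
(2) = 12*a^2 + a*(38*y - 2) + 6*y^2 - 6*y
(3) = a^3 - 10*a^2 + a*(-l^2 - 15*l - 27) + l^2 + 15*l + 36
(4) = 35*c^3 + 409*c^2 - 138*c - 72
(5) = 8*c^2 + 56*c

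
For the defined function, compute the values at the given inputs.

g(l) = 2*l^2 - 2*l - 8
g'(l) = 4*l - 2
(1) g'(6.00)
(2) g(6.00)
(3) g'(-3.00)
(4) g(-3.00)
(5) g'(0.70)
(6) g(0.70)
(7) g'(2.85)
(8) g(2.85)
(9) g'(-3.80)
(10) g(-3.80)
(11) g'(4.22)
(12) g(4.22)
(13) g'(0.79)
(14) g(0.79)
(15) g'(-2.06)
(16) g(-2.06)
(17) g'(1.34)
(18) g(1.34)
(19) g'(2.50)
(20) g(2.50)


(1) = 22.00
(2) = 52.00
(3) = -14.00
(4) = 16.00
(5) = 0.80
(6) = -8.42
(7) = 9.40
(8) = 2.55
(9) = -17.20
(10) = 28.48
(11) = 14.88
(12) = 19.18
(13) = 1.16
(14) = -8.33
(15) = -10.24
(16) = 4.61
(17) = 3.36
(18) = -7.09
(19) = 8.00
(20) = -0.50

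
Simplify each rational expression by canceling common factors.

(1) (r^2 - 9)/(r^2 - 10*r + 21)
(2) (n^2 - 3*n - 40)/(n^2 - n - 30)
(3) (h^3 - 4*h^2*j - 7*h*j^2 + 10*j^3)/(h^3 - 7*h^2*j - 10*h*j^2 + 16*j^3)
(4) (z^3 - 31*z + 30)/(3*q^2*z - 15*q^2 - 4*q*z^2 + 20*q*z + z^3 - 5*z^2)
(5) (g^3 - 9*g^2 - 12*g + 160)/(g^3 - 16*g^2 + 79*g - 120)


(1) = (r + 3)/(r - 7)
(2) = (n - 8)/(n - 6)
(3) = (h - 5*j)/(h - 8*j)
(4) = (z^2 + 5*z - 6)/(3*q^2 - 4*q*z + z^2)
(5) = (g + 4)/(g - 3)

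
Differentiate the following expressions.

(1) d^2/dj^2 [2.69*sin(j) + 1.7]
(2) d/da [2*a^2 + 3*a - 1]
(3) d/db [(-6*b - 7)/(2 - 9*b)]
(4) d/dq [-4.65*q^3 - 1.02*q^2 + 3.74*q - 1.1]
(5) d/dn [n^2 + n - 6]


(1) = -2.69*sin(j)
(2) = 4*a + 3
(3) = -75/(9*b - 2)^2
(4) = -13.95*q^2 - 2.04*q + 3.74
(5) = 2*n + 1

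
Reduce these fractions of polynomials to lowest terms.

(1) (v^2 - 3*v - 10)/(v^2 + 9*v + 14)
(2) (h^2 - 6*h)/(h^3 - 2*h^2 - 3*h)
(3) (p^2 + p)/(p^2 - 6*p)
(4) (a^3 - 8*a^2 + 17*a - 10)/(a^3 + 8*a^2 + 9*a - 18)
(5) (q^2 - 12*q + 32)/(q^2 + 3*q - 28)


(1) = (v - 5)/(v + 7)
(2) = (h - 6)/(h^2 - 2*h - 3)
(3) = (p + 1)/(p - 6)
(4) = (a^2 - 7*a + 10)/(a^2 + 9*a + 18)
(5) = (q - 8)/(q + 7)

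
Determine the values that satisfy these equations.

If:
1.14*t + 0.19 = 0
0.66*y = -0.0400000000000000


Then:
t = -0.17
y = -0.06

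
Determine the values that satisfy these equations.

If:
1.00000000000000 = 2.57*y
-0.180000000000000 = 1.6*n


Then:
n = -0.11
y = 0.39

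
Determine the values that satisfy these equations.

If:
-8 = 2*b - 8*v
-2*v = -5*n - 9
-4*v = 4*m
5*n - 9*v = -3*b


Then:
b = 64/5
m = -21/5
n = -3/25
v = 21/5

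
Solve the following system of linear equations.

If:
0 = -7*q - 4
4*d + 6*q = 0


Then:
d = 6/7
q = -4/7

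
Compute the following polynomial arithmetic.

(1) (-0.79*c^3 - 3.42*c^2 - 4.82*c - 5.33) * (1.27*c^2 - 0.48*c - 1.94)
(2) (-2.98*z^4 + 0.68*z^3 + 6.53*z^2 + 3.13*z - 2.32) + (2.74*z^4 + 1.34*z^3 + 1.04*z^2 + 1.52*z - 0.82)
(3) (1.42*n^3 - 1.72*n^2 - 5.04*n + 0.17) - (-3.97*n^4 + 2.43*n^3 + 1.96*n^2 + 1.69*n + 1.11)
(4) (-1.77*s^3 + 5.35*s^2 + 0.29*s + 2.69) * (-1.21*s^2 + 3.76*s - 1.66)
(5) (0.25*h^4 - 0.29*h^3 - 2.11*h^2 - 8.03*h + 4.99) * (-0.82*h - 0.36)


(1) = -1.0033*c^5 - 3.9642*c^4 - 2.9472*c^3 + 2.1793*c^2 + 11.9092*c + 10.3402
(2) = -0.24*z^4 + 2.02*z^3 + 7.57*z^2 + 4.65*z - 3.14
(3) = 3.97*n^4 - 1.01*n^3 - 3.68*n^2 - 6.73*n - 0.94
(4) = 2.1417*s^5 - 13.1287*s^4 + 22.7033*s^3 - 11.0455*s^2 + 9.633*s - 4.4654
(5) = -0.205*h^5 + 0.1478*h^4 + 1.8346*h^3 + 7.3442*h^2 - 1.201*h - 1.7964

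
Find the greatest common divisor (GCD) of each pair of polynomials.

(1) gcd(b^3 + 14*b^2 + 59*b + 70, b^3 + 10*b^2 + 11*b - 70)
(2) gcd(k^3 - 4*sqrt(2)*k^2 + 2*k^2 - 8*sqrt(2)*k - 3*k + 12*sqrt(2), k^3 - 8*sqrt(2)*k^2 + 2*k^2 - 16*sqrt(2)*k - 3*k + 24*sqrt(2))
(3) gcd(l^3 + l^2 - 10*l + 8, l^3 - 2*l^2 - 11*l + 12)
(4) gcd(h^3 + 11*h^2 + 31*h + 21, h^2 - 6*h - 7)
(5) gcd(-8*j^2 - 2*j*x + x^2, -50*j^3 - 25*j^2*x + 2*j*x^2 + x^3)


(1) = b^2 + 12*b + 35
(2) = gcd((k - 1)*(k + 3)*(k - 4*sqrt(2)), (k - 1)*(k + 3)*(k - 8*sqrt(2))) = k^2 + 2*k - 3
(3) = gcd((l - 2)*(l - 1)*(l + 4), (l - 4)*(l - 1)*(l + 3)) = l - 1
(4) = h + 1
(5) = 2*j + x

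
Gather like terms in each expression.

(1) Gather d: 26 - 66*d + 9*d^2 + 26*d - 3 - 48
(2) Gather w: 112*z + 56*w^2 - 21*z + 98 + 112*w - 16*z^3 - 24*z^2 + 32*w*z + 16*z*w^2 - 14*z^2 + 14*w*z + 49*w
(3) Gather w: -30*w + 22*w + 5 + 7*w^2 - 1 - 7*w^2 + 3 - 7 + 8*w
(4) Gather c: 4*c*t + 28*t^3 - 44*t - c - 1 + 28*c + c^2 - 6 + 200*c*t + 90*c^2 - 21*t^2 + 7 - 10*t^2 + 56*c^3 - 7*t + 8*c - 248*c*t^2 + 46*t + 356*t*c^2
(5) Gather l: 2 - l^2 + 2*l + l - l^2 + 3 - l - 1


(1) = 9*d^2 - 40*d - 25
(2) = w^2*(16*z + 56) + w*(46*z + 161) - 16*z^3 - 38*z^2 + 91*z + 98
(3) = 0
(4) = 56*c^3 + c^2*(356*t + 91) + c*(-248*t^2 + 204*t + 35) + 28*t^3 - 31*t^2 - 5*t
(5) = -2*l^2 + 2*l + 4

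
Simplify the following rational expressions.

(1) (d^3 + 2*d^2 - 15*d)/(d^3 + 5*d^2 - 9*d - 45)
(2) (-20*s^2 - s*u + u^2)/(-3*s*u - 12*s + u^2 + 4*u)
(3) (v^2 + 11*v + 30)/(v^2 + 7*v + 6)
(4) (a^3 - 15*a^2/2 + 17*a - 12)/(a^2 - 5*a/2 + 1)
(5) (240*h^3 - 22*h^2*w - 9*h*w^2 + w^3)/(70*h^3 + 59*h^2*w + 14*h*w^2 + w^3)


(1) = d/(d + 3)
(2) = (20*s^2 + s*u - u^2)/(3*s*u + 12*s - u^2 - 4*u)
(3) = (v + 5)/(v + 1)
(4) = (2*a^2 - 11*a + 12)/(2*a - 1)
(5) = (48*h^2 - 14*h*w + w^2)/(14*h^2 + 9*h*w + w^2)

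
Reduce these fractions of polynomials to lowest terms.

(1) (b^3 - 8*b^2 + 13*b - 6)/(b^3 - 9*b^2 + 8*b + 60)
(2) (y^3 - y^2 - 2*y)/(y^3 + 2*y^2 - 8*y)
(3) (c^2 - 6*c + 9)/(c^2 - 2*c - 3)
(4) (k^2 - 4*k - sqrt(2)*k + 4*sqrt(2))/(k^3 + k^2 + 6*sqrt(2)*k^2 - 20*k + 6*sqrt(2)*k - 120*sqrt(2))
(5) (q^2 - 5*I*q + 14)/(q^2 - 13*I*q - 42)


(1) = (b^2 - 2*b + 1)/(b^2 - 3*b - 10)
(2) = (y + 1)/(y + 4)
(3) = (c - 3)/(c + 1)
(4) = (k - sqrt(2))/(k^2 + k*(5 + 6*sqrt(2)) + 30*sqrt(2))
(5) = (q + 2*I)/(q - 6*I)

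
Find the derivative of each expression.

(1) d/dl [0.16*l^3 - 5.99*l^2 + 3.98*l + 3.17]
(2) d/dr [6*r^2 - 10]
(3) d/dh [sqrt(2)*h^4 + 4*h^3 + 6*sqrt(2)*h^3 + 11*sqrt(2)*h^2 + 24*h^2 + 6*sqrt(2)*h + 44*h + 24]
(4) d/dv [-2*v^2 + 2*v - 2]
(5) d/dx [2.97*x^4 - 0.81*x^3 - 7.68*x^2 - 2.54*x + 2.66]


(1) = 0.48*l^2 - 11.98*l + 3.98
(2) = 12*r
(3) = 4*sqrt(2)*h^3 + 12*h^2 + 18*sqrt(2)*h^2 + 22*sqrt(2)*h + 48*h + 6*sqrt(2) + 44
(4) = 2 - 4*v
(5) = 11.88*x^3 - 2.43*x^2 - 15.36*x - 2.54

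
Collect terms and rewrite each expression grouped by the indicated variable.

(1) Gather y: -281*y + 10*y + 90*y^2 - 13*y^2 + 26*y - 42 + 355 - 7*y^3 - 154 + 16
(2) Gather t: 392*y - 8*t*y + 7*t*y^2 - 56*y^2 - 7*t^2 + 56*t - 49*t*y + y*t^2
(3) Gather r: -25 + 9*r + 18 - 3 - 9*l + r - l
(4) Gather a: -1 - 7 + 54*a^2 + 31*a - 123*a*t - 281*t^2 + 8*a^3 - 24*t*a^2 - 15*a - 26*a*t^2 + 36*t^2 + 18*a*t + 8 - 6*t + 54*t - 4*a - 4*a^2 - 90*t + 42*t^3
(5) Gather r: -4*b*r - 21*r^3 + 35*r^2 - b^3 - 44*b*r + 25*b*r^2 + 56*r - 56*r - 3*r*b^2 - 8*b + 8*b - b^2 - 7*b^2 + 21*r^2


(1) = -7*y^3 + 77*y^2 - 245*y + 175
(2) = t^2*(y - 7) + t*(7*y^2 - 57*y + 56) - 56*y^2 + 392*y
(3) = -10*l + 10*r - 10
(4) = 8*a^3 + a^2*(50 - 24*t) + a*(-26*t^2 - 105*t + 12) + 42*t^3 - 245*t^2 - 42*t
(5) = -b^3 - 8*b^2 - 21*r^3 + r^2*(25*b + 56) + r*(-3*b^2 - 48*b)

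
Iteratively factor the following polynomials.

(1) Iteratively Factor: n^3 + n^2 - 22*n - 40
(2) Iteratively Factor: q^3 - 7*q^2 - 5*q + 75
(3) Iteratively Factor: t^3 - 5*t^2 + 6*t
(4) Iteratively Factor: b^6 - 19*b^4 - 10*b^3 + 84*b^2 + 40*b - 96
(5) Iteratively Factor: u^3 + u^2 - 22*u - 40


(1) = (n + 4)*(n^2 - 3*n - 10) = (n + 2)*(n + 4)*(n - 5)
(2) = (q - 5)*(q^2 - 2*q - 15) = (q - 5)*(q + 3)*(q - 5)
(3) = (t - 2)*(t^2 - 3*t) = t*(t - 2)*(t - 3)
(4) = (b - 2)*(b^5 + 2*b^4 - 15*b^3 - 40*b^2 + 4*b + 48) = (b - 2)*(b + 2)*(b^4 - 15*b^2 - 10*b + 24) = (b - 2)*(b + 2)^2*(b^3 - 2*b^2 - 11*b + 12) = (b - 4)*(b - 2)*(b + 2)^2*(b^2 + 2*b - 3) = (b - 4)*(b - 2)*(b - 1)*(b + 2)^2*(b + 3)
(5) = (u + 4)*(u^2 - 3*u - 10) = (u + 2)*(u + 4)*(u - 5)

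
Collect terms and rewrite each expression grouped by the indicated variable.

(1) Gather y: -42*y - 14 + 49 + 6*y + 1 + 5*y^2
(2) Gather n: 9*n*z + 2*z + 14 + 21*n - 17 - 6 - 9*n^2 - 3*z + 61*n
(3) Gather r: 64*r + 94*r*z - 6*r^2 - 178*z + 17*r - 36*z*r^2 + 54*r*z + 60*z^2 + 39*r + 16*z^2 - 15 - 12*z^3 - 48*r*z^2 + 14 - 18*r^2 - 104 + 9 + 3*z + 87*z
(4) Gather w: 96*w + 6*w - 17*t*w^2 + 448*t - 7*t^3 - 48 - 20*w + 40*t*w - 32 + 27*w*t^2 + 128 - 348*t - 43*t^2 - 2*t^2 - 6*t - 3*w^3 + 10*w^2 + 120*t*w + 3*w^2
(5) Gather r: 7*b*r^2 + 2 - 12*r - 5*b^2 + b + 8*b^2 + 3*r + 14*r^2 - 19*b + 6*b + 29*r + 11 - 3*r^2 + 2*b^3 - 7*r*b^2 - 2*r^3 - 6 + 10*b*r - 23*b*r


(1) = 5*y^2 - 36*y + 36
(2) = -9*n^2 + n*(9*z + 82) - z - 9
(3) = r^2*(-36*z - 24) + r*(-48*z^2 + 148*z + 120) - 12*z^3 + 76*z^2 - 88*z - 96
(4) = -7*t^3 - 45*t^2 + 94*t - 3*w^3 + w^2*(13 - 17*t) + w*(27*t^2 + 160*t + 82) + 48
(5) = 2*b^3 + 3*b^2 - 12*b - 2*r^3 + r^2*(7*b + 11) + r*(-7*b^2 - 13*b + 20) + 7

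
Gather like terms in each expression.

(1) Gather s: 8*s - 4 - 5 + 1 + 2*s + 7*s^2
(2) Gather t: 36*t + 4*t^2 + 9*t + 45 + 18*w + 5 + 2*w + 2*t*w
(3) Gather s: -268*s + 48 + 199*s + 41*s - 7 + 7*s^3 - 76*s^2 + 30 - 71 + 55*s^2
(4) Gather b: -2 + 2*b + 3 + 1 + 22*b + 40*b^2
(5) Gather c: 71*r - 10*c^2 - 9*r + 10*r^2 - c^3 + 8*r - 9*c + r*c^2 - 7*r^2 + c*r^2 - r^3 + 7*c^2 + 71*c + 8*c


(1) = 7*s^2 + 10*s - 8
(2) = 4*t^2 + t*(2*w + 45) + 20*w + 50
(3) = 7*s^3 - 21*s^2 - 28*s
(4) = 40*b^2 + 24*b + 2
(5) = -c^3 + c^2*(r - 3) + c*(r^2 + 70) - r^3 + 3*r^2 + 70*r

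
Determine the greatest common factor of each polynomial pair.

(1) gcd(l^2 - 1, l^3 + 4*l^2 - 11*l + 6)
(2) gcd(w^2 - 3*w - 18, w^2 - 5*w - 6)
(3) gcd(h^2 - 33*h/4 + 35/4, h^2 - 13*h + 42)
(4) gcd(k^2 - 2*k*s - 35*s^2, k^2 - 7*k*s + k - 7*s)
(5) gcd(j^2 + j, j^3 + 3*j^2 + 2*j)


(1) = gcd((l - 1)*(l + 1), (l - 1)^2*(l + 6)) = l - 1
(2) = gcd((w - 6)*(w + 3), (w - 6)*(w + 1)) = w - 6
(3) = h - 7
(4) = -k + 7*s
(5) = gcd(j*(j + 1), j*(j + 1)*(j + 2)) = j^2 + j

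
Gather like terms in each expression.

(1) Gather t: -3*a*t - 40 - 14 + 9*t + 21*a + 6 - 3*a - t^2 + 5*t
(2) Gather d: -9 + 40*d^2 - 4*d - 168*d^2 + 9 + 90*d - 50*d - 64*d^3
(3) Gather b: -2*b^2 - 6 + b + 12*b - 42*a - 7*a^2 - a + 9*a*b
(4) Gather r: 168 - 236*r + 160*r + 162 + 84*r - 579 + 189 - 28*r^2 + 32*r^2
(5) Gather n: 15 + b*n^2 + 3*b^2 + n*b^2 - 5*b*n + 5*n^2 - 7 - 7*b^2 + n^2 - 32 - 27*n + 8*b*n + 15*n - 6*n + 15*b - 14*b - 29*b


(1) = 18*a - t^2 + t*(14 - 3*a) - 48
(2) = -64*d^3 - 128*d^2 + 36*d
(3) = -7*a^2 - 43*a - 2*b^2 + b*(9*a + 13) - 6
(4) = 4*r^2 + 8*r - 60
(5) = -4*b^2 - 28*b + n^2*(b + 6) + n*(b^2 + 3*b - 18) - 24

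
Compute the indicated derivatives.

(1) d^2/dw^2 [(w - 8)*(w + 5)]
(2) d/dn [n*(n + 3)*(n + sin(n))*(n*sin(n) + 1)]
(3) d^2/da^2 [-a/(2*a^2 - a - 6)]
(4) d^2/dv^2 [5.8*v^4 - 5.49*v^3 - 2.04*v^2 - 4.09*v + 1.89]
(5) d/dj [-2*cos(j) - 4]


(1) = 2
(2) = n*(n + 3)*(n + sin(n))*(n*cos(n) + sin(n)) + n*(n + 3)*(n*sin(n) + 1)*(cos(n) + 1) + n*(n + sin(n))*(n*sin(n) + 1) + (n + 3)*(n + sin(n))*(n*sin(n) + 1)
(3) = 2*(a*(4*a - 1)^2 + (6*a - 1)*(-2*a^2 + a + 6))/(-2*a^2 + a + 6)^3
(4) = 69.6*v^2 - 32.94*v - 4.08
(5) = 2*sin(j)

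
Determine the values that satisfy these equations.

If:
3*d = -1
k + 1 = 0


Then:
d = -1/3
k = -1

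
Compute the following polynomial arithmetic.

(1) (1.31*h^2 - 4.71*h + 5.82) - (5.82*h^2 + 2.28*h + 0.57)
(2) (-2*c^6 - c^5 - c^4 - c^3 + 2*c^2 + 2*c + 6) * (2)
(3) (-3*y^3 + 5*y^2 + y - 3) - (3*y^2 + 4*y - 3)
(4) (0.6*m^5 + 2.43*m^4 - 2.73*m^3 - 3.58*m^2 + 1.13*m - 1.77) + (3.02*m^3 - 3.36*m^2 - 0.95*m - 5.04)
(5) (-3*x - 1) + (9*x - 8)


(1) = -4.51*h^2 - 6.99*h + 5.25
(2) = -4*c^6 - 2*c^5 - 2*c^4 - 2*c^3 + 4*c^2 + 4*c + 12
(3) = -3*y^3 + 2*y^2 - 3*y
(4) = 0.6*m^5 + 2.43*m^4 + 0.29*m^3 - 6.94*m^2 + 0.18*m - 6.81
(5) = 6*x - 9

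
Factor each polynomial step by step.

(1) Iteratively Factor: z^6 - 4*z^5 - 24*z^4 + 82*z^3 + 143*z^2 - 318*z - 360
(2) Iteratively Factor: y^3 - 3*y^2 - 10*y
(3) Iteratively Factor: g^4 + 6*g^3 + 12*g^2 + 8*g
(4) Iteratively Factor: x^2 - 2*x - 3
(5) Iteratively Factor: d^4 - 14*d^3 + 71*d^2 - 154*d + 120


(1) = (z + 4)*(z^5 - 8*z^4 + 8*z^3 + 50*z^2 - 57*z - 90) = (z - 3)*(z + 4)*(z^4 - 5*z^3 - 7*z^2 + 29*z + 30) = (z - 3)*(z + 2)*(z + 4)*(z^3 - 7*z^2 + 7*z + 15) = (z - 3)*(z + 1)*(z + 2)*(z + 4)*(z^2 - 8*z + 15) = (z - 5)*(z - 3)*(z + 1)*(z + 2)*(z + 4)*(z - 3)
(2) = (y - 5)*(y^2 + 2*y) = y*(y - 5)*(y + 2)
(3) = (g)*(g^3 + 6*g^2 + 12*g + 8) = g*(g + 2)*(g^2 + 4*g + 4) = g*(g + 2)^2*(g + 2)
(4) = (x + 1)*(x - 3)
(5) = (d - 2)*(d^3 - 12*d^2 + 47*d - 60) = (d - 4)*(d - 2)*(d^2 - 8*d + 15) = (d - 4)*(d - 3)*(d - 2)*(d - 5)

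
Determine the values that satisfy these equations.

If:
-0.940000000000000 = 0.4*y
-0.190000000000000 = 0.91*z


Then:
y = -2.35
z = -0.21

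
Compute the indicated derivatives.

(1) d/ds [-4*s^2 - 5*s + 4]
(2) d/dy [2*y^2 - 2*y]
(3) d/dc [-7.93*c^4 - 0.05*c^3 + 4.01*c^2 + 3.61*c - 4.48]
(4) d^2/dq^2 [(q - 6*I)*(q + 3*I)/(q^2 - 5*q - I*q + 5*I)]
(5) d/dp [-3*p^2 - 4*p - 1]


(1) = -8*s - 5
(2) = 4*y - 2
(3) = -31.72*c^3 - 0.15*c^2 + 8.02*c + 3.61
(4) = (q^3*(10 - 4*I) + q^2*(108 - 30*I) + q*(-630 - 108*I) + 964 + 210*I)/(q^6 + q^5*(-15 - 3*I) + q^4*(72 + 45*I) + q^3*(-80 - 224*I) + q^2*(-225 + 360*I) + q*(375 + 75*I) - 125*I)
(5) = -6*p - 4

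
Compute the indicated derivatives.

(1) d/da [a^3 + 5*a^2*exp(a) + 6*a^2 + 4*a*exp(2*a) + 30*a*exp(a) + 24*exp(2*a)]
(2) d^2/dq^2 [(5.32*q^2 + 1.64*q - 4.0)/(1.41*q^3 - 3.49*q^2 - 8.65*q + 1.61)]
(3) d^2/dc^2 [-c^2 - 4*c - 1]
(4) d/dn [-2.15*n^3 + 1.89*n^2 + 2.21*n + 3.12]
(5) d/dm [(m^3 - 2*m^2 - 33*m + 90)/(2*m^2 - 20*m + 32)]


(1) = 5*a^2*exp(a) + 3*a^2 + 8*a*exp(2*a) + 40*a*exp(a) + 12*a + 52*exp(2*a) + 30*exp(a)
(2) = (21.153384*q^6 + 19.562904*q^5 + 245.461824*q^4 - 95.38984*q^3 + 135.07332*q^2 - 614.751624*q - 570.272336)/(2.803221*q^9 - 20.815407*q^8 - 0.069372*q^7 + 222.488684*q^6 - 47.110314*q^5 - 842.379882*q^4 - 344.629132*q^3 + 334.253388*q^2 - 67.264995*q + 4.173281)
(3) = -2
(4) = -6.45*n^2 + 3.78*n + 2.21
(5) = (m^4 - 20*m^3 + 101*m^2 - 244*m + 372)/(2*(m^4 - 20*m^3 + 132*m^2 - 320*m + 256))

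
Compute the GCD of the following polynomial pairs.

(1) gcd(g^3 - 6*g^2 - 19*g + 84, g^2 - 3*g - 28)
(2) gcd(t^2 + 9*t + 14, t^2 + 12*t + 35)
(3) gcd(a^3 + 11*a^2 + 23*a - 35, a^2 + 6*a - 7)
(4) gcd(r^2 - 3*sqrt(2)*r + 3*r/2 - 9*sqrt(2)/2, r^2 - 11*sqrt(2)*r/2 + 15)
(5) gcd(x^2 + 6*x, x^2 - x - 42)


(1) = gcd((g - 7)*(g - 3)*(g + 4), (g - 7)*(g + 4)) = g^2 - 3*g - 28
(2) = t + 7
(3) = a^2 + 6*a - 7
(4) = r - 3*sqrt(2)
(5) = gcd(x*(x + 6), (x - 7)*(x + 6)) = x + 6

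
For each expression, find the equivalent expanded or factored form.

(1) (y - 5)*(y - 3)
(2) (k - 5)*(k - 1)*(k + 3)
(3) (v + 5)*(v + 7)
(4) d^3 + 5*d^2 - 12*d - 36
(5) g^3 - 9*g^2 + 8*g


(1) = y^2 - 8*y + 15
(2) = k^3 - 3*k^2 - 13*k + 15
(3) = v^2 + 12*v + 35
(4) = (d - 3)*(d + 2)*(d + 6)
(5) = g*(g - 8)*(g - 1)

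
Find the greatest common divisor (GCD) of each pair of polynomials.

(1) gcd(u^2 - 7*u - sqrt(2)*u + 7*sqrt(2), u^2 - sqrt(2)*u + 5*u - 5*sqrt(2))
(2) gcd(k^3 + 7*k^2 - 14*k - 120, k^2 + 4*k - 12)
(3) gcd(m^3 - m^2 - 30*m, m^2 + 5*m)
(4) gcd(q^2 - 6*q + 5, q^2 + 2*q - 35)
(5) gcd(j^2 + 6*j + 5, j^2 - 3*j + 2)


(1) = gcd((u - 7)*(u - sqrt(2)), (u + 5)*(u - sqrt(2))) = u - sqrt(2)
(2) = gcd((k - 4)*(k + 5)*(k + 6), (k - 2)*(k + 6)) = k + 6
(3) = gcd(m*(m - 6)*(m + 5), m*(m + 5)) = m^2 + 5*m
(4) = q - 5
(5) = gcd((j + 1)*(j + 5), (j - 2)*(j - 1)) = 1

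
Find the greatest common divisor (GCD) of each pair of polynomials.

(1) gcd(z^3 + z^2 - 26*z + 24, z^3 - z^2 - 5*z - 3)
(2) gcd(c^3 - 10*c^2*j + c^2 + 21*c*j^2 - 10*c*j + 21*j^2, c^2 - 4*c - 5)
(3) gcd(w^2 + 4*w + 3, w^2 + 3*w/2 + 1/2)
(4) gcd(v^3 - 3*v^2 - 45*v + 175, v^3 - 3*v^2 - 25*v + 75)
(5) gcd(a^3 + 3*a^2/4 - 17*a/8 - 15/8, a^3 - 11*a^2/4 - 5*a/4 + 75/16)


(1) = 1
(2) = gcd((c + 1)*(c - 7*j)*(c - 3*j), (c - 5)*(c + 1)) = c + 1
(3) = gcd((w + 1)*(w + 3), (w + 1/2)*(w + 1)) = w + 1
(4) = v - 5
(5) = gcd((a - 3/2)*(a + 1)*(a + 5/4), (a - 5/2)*(a - 3/2)*(a + 5/4)) = a^2 - a/4 - 15/8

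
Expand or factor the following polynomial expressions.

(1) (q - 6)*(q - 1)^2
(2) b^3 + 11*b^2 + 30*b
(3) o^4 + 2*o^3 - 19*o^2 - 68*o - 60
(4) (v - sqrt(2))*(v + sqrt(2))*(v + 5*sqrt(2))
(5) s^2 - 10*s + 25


(1) = q^3 - 8*q^2 + 13*q - 6
(2) = b*(b + 5)*(b + 6)
(3) = (o - 5)*(o + 2)^2*(o + 3)
(4) = v^3 + 5*sqrt(2)*v^2 - 2*v - 10*sqrt(2)
(5) = (s - 5)^2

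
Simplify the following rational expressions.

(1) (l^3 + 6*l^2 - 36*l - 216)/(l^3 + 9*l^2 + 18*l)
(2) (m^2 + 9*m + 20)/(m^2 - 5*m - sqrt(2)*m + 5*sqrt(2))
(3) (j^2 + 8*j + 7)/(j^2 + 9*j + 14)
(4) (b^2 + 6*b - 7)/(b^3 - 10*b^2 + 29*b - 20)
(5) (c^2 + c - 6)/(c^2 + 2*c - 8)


(1) = (l^2 - 36)/(l^2 + 3*l)
(2) = (m^2 + 9*m + 20)/(m^2 + m*(-5 - sqrt(2)) + 5*sqrt(2))
(3) = (j + 1)/(j + 2)
(4) = (b + 7)/(b^2 - 9*b + 20)
(5) = (c + 3)/(c + 4)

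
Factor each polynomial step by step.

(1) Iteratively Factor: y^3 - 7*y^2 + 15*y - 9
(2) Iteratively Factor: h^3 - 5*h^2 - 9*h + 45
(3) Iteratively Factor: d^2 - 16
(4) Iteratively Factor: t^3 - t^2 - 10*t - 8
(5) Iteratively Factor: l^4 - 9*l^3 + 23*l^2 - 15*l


(1) = (y - 3)*(y^2 - 4*y + 3) = (y - 3)^2*(y - 1)
(2) = (h - 5)*(h^2 - 9) = (h - 5)*(h - 3)*(h + 3)
(3) = (d + 4)*(d - 4)
(4) = (t - 4)*(t^2 + 3*t + 2) = (t - 4)*(t + 2)*(t + 1)
(5) = (l - 3)*(l^3 - 6*l^2 + 5*l) = (l - 3)*(l - 1)*(l^2 - 5*l) = (l - 5)*(l - 3)*(l - 1)*(l)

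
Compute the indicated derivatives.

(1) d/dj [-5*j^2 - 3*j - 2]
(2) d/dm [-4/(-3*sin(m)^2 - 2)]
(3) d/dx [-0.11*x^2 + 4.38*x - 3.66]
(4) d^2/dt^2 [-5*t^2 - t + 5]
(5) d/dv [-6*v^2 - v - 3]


(1) = -10*j - 3
(2) = -48*sin(2*m)/(3*cos(2*m) - 7)^2
(3) = 4.38 - 0.22*x
(4) = -10
(5) = -12*v - 1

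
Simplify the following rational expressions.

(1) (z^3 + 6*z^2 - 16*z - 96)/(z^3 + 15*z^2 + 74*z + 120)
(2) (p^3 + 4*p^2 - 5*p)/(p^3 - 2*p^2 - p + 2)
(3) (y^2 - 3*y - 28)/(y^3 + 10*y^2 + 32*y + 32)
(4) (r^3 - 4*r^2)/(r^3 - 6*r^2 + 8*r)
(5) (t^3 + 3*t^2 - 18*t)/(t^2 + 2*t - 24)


(1) = (z - 4)/(z + 5)
(2) = (p^2 + 5*p)/(p^2 - p - 2)
(3) = (y - 7)/(y^2 + 6*y + 8)
(4) = r/(r - 2)
(5) = (t^2 - 3*t)/(t - 4)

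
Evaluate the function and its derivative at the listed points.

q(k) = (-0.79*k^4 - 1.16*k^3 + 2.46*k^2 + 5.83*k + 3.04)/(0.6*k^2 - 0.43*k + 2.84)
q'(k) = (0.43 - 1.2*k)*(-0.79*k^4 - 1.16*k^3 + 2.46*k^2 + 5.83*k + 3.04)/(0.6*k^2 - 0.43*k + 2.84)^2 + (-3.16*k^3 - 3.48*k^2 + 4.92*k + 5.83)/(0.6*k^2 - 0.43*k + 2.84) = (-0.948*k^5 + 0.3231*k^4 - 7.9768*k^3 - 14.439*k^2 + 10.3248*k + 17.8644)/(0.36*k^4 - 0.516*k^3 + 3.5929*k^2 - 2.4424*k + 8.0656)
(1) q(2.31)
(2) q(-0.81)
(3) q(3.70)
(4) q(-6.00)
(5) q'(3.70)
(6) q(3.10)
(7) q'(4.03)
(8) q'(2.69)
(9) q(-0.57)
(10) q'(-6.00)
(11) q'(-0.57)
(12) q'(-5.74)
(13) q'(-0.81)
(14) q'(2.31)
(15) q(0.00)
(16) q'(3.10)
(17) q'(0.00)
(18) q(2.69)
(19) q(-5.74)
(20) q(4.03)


(1) = -1.42
(2) = 0.06
(3) = -15.70
(4) = -26.52
(5) = -12.76
(6) = -8.63
(7) = -13.75
(8) = -9.11
(9) = 0.20
(10) = 12.26
(11) = 0.82
(12) = 11.53
(13) = 0.37
(14) = -7.33
(15) = 1.07
(16) = -10.74
(17) = 2.21
(18) = -4.55
(19) = -23.43
(20) = -20.07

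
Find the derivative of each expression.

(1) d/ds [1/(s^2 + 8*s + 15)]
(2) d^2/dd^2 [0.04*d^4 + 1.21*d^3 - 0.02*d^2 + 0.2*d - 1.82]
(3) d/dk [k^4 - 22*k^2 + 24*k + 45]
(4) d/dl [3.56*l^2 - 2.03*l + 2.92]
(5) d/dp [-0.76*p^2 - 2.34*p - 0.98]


(1) = 2*(-s - 4)/(s^2 + 8*s + 15)^2
(2) = 0.48*d^2 + 7.26*d - 0.04
(3) = 4*k^3 - 44*k + 24
(4) = 7.12*l - 2.03
(5) = -1.52*p - 2.34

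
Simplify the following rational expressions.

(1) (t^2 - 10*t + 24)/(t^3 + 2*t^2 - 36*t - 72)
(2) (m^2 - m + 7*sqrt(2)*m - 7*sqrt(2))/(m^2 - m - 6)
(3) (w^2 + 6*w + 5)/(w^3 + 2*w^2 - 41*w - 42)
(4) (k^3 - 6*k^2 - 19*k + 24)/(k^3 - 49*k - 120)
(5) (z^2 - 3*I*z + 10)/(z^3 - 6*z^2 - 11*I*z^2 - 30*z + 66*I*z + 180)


(1) = (t - 4)/(t^2 + 8*t + 12)
(2) = (m^2 + m*(-1 + 7*sqrt(2)) - 7*sqrt(2))/(m^2 - m - 6)
(3) = (w + 5)/(w^2 + w - 42)
(4) = (k - 1)/(k + 5)
(5) = (z + 2*I)/(z^2 + z*(-6 - 6*I) + 36*I)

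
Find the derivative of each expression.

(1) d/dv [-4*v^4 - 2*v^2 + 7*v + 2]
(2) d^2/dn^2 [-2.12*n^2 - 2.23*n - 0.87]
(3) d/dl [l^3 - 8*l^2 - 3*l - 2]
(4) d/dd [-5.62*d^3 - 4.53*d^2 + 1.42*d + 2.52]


(1) = -16*v^3 - 4*v + 7
(2) = -4.24000000000000
(3) = 3*l^2 - 16*l - 3
(4) = -16.86*d^2 - 9.06*d + 1.42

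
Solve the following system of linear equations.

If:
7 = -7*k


Then:
k = -1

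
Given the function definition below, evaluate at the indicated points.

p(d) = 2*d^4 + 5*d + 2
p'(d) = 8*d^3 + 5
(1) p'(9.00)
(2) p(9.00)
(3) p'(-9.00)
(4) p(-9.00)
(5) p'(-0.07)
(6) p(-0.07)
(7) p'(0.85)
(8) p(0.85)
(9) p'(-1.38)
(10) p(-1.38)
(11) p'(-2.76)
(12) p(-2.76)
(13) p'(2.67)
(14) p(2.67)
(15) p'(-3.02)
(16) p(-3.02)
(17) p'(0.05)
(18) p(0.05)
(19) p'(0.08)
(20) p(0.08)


(1) = 5837.00
(2) = 13169.00
(3) = -5827.00
(4) = 13079.00
(5) = 5.00
(6) = 1.65
(7) = 9.91
(8) = 7.29
(9) = -16.02
(10) = 2.35
(11) = -163.20
(12) = 104.26
(13) = 157.27
(14) = 116.99
(15) = -215.35
(16) = 153.26
(17) = 5.00
(18) = 2.25
(19) = 5.00
(20) = 2.40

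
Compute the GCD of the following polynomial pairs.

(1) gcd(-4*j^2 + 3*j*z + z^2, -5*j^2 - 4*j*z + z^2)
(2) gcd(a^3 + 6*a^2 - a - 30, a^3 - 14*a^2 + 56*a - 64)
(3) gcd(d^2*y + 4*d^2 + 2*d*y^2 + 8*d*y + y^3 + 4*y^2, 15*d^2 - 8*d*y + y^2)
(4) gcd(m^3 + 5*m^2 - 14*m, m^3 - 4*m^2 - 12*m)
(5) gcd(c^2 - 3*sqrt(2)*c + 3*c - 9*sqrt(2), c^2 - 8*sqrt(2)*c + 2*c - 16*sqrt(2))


(1) = 1
(2) = a - 2
(3) = 1
(4) = m
(5) = gcd((c + 3)*(c - 3*sqrt(2)), (c + 2)*(c - 8*sqrt(2))) = 1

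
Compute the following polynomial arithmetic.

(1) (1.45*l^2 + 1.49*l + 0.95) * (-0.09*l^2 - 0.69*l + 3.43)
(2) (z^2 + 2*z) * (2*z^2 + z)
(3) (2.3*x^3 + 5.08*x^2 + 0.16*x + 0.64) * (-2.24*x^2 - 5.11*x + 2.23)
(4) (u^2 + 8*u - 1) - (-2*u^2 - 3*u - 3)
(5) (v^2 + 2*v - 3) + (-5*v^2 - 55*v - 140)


(1) = -0.1305*l^4 - 1.1346*l^3 + 3.8599*l^2 + 4.4552*l + 3.2585
(2) = 2*z^4 + 5*z^3 + 2*z^2
(3) = -5.152*x^5 - 23.1322*x^4 - 21.1882*x^3 + 9.0772*x^2 - 2.9136*x + 1.4272
(4) = 3*u^2 + 11*u + 2
(5) = -4*v^2 - 53*v - 143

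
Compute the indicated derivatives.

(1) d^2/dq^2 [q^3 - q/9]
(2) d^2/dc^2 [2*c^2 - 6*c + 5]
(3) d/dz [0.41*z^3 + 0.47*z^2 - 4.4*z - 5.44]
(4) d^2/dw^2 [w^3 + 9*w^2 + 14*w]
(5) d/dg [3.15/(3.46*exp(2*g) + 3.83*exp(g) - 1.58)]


(1) = 6*q
(2) = 4
(3) = 1.23*z^2 + 0.94*z - 4.4
(4) = 6*w + 18
(5) = (-21.798*exp(g) - 12.0645)*exp(g)/(3.46*exp(2*g) + 3.83*exp(g) - 1.58)^2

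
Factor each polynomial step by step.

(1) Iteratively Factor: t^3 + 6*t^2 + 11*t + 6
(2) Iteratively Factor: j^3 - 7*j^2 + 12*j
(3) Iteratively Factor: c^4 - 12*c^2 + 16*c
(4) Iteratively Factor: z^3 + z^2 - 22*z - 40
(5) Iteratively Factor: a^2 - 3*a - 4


(1) = (t + 2)*(t^2 + 4*t + 3) = (t + 1)*(t + 2)*(t + 3)
(2) = (j)*(j^2 - 7*j + 12) = j*(j - 4)*(j - 3)
(3) = (c + 4)*(c^3 - 4*c^2 + 4*c) = c*(c + 4)*(c^2 - 4*c + 4) = c*(c - 2)*(c + 4)*(c - 2)
(4) = (z - 5)*(z^2 + 6*z + 8) = (z - 5)*(z + 2)*(z + 4)
(5) = (a - 4)*(a + 1)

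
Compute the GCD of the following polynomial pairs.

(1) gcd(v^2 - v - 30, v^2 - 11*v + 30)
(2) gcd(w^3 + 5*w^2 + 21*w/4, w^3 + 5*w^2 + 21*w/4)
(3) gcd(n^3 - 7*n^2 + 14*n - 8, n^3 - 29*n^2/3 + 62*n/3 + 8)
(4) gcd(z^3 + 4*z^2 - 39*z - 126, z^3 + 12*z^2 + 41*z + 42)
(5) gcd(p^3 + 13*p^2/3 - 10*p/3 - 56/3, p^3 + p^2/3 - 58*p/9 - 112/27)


(1) = gcd((v - 6)*(v + 5), (v - 6)*(v - 5)) = v - 6
(2) = gcd(w*(w + 3/2)*(w + 7/2), w*(w + 3/2)*(w + 7/2)) = w^3 + 5*w^2 + 21*w/4
(3) = gcd((n - 4)*(n - 2)*(n - 1), (n - 6)*(n - 4)*(n + 1/3)) = n - 4
(4) = z^2 + 10*z + 21
(5) = gcd((p - 2)*(p + 7/3)*(p + 4), (p - 8/3)*(p + 2/3)*(p + 7/3)) = p + 7/3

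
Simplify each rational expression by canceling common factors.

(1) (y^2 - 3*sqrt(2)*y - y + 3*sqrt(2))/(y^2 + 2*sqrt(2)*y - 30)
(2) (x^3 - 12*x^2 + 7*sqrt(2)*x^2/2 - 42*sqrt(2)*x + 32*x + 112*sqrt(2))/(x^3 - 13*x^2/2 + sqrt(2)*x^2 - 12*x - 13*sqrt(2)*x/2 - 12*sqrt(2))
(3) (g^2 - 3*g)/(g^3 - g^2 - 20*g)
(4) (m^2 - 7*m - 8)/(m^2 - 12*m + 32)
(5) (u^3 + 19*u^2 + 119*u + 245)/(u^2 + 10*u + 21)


(1) = (y - 1)/(y + 5*sqrt(2))
(2) = (4*x^2 + x*(-16 + 14*sqrt(2)) - 56*sqrt(2))/(4*x^2 + x*(4*sqrt(2) + 6) + 6*sqrt(2))
(3) = (g - 3)/(g^2 - g - 20)
(4) = (m + 1)/(m - 4)
(5) = (u^2 + 12*u + 35)/(u + 3)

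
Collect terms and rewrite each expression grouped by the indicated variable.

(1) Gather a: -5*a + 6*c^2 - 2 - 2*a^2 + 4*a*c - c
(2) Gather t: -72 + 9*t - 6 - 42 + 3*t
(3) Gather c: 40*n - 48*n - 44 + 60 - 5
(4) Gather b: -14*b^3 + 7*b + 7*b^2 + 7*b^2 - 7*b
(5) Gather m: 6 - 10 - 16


(1) = -2*a^2 + a*(4*c - 5) + 6*c^2 - c - 2
(2) = 12*t - 120
(3) = 11 - 8*n
(4) = -14*b^3 + 14*b^2
(5) = -20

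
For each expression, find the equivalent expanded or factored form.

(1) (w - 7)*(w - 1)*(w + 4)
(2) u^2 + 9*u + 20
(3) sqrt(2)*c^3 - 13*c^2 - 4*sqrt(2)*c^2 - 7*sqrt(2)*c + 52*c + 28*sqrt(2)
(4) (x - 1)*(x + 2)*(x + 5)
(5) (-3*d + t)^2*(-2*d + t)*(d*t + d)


(1) = w^3 - 4*w^2 - 25*w + 28
(2) = (u + 4)*(u + 5)
(3) = (c - 4)*(c - 7*sqrt(2))*(sqrt(2)*c + 1)
(4) = x^3 + 6*x^2 + 3*x - 10
(5) = -18*d^4*t - 18*d^4 + 21*d^3*t^2 + 21*d^3*t - 8*d^2*t^3 - 8*d^2*t^2 + d*t^4 + d*t^3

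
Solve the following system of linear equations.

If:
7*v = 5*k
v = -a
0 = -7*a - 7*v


Then:
a = -v
k = 7*v/5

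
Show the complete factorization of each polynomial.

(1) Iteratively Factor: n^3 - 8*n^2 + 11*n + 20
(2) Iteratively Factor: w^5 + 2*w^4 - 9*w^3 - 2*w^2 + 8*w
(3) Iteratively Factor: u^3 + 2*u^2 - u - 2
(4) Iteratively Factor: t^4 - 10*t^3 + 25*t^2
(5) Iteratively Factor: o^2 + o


(1) = (n - 5)*(n^2 - 3*n - 4) = (n - 5)*(n - 4)*(n + 1)
(2) = (w - 2)*(w^4 + 4*w^3 - w^2 - 4*w) = (w - 2)*(w - 1)*(w^3 + 5*w^2 + 4*w) = (w - 2)*(w - 1)*(w + 4)*(w^2 + w) = (w - 2)*(w - 1)*(w + 1)*(w + 4)*(w)
(3) = (u - 1)*(u^2 + 3*u + 2) = (u - 1)*(u + 2)*(u + 1)
(4) = (t)*(t^3 - 10*t^2 + 25*t) = t*(t - 5)*(t^2 - 5*t) = t^2*(t - 5)*(t - 5)
(5) = (o)*(o + 1)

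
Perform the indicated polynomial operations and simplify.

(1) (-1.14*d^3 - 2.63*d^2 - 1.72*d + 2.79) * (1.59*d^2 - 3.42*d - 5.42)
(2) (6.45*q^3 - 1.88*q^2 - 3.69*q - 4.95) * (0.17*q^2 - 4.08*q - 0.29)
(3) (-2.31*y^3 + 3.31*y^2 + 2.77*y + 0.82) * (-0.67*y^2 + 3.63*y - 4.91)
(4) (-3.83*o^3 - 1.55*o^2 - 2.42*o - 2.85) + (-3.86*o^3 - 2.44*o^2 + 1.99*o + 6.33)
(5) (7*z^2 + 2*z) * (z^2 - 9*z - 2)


(1) = -1.8126*d^5 - 0.2829*d^4 + 12.4386*d^3 + 24.5731*d^2 - 0.2194*d - 15.1218
(2) = 1.0965*q^5 - 26.6356*q^4 + 5.1726*q^3 + 14.7589*q^2 + 21.2661*q + 1.4355
(3) = 1.5477*y^5 - 10.603*y^4 + 21.5015*y^3 - 6.7464*y^2 - 10.6241*y - 4.0262
(4) = -7.69*o^3 - 3.99*o^2 - 0.43*o + 3.48
(5) = 7*z^4 - 61*z^3 - 32*z^2 - 4*z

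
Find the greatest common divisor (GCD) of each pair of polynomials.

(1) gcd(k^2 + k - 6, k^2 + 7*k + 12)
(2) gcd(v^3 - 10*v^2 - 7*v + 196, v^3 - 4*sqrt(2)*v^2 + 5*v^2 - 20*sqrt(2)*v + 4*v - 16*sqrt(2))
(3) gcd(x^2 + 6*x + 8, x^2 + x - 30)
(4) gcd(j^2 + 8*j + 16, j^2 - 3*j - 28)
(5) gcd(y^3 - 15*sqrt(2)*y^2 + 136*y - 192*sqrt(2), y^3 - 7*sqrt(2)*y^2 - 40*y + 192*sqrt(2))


(1) = k + 3
(2) = v + 4
(3) = 1
(4) = j + 4
(5) = gcd((y - 8*sqrt(2))*(y - 4*sqrt(2))*(y - 3*sqrt(2)), (y - 8*sqrt(2))*(y - 3*sqrt(2))*(y + 4*sqrt(2))) = y^2 - 11*sqrt(2)*y + 48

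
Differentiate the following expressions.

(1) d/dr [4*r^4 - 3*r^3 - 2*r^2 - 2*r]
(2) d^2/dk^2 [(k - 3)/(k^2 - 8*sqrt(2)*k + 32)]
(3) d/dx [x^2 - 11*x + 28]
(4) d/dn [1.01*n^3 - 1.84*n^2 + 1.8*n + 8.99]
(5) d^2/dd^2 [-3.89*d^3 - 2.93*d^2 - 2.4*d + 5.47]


(1) = 16*r^3 - 9*r^2 - 4*r - 2
(2) = 2*(4*(k - 3)*(k - 4*sqrt(2))^2 + (-3*k + 3 + 8*sqrt(2))*(k^2 - 8*sqrt(2)*k + 32))/(k^2 - 8*sqrt(2)*k + 32)^3
(3) = 2*x - 11
(4) = 3.03*n^2 - 3.68*n + 1.8
(5) = -23.34*d - 5.86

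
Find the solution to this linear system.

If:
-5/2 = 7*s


Then:
s = -5/14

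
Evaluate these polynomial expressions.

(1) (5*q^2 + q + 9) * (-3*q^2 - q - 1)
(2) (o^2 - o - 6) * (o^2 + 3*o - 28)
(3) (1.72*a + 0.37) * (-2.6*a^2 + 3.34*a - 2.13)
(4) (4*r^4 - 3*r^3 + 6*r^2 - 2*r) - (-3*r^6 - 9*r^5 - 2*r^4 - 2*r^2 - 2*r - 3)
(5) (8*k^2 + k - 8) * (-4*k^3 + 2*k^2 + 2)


(1) = -15*q^4 - 8*q^3 - 33*q^2 - 10*q - 9
(2) = o^4 + 2*o^3 - 37*o^2 + 10*o + 168
(3) = -4.472*a^3 + 4.7828*a^2 - 2.4278*a - 0.7881
(4) = 3*r^6 + 9*r^5 + 6*r^4 - 3*r^3 + 8*r^2 + 3
(5) = -32*k^5 + 12*k^4 + 34*k^3 + 2*k - 16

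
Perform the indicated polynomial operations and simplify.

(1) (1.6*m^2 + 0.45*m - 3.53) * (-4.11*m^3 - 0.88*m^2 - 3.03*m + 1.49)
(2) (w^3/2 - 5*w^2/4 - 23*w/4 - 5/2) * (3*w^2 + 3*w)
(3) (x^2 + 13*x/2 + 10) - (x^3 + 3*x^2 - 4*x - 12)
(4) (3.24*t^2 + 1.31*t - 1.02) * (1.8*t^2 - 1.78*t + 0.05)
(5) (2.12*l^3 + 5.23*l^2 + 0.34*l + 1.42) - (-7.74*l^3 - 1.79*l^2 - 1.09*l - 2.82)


(1) = -6.576*m^5 - 3.2575*m^4 + 9.2643*m^3 + 4.1269*m^2 + 11.3664*m - 5.2597
(2) = 3*w^5/2 - 9*w^4/4 - 21*w^3 - 99*w^2/4 - 15*w/2
(3) = -x^3 - 2*x^2 + 21*x/2 + 22
(4) = 5.832*t^4 - 3.4092*t^3 - 4.0058*t^2 + 1.8811*t - 0.051
(5) = 9.86*l^3 + 7.02*l^2 + 1.43*l + 4.24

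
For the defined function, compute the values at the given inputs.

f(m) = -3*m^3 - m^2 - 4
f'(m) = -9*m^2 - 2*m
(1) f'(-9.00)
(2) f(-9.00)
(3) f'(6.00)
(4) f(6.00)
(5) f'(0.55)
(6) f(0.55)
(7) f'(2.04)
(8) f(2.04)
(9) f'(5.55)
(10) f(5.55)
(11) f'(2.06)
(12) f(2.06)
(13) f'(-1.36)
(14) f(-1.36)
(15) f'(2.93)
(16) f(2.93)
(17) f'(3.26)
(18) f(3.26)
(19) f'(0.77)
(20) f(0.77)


(1) = -711.00
(2) = 2102.00
(3) = -336.00
(4) = -688.00
(5) = -3.82
(6) = -4.80
(7) = -41.53
(8) = -33.63
(9) = -288.32
(10) = -547.66
(11) = -42.31
(12) = -34.47
(13) = -13.93
(14) = 1.70
(15) = -83.12
(16) = -88.05
(17) = -102.17
(18) = -118.57
(19) = -6.88
(20) = -5.96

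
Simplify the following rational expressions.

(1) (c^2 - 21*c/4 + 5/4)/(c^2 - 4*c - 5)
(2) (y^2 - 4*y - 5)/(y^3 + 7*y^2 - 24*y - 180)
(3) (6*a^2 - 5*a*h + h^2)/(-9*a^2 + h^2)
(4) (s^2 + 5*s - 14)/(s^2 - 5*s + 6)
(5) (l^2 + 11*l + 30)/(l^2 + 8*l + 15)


(1) = (4*c - 1)/(4*c + 4)
(2) = (y + 1)/(y^2 + 12*y + 36)
(3) = (-2*a + h)/(3*a + h)
(4) = (s + 7)/(s - 3)
(5) = (l + 6)/(l + 3)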